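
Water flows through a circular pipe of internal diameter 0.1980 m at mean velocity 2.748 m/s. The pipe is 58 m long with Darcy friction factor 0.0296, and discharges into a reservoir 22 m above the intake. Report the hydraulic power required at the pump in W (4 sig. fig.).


Approach: apply continuity + Darcy-Weisbach + hydraulic power, Q = A*v; hf = f*(L/D)*(v^2/(2g)); H = static + hf; P = rho*g*Q*H.
Step 1 — flow rate (continuity, Q = A*v):
  A = pi*(0.1980/2)^2 = 0.0307907 m^2
  Q = 0.0307907 * 2.748 = 0.0846130 m^3/s
Step 2 — friction head loss (Darcy-Weisbach):
  hf = 0.0296 * (58/0.1980) * (2.748^2 / (2*9.81))
  hf = 3.33725 m
Step 3 — total head: H = 22 + 3.33725 = 25.3373 m
Step 4 — hydraulic power (P = rho*g*Q*H):
  P = 1000 * 9.81 * 0.0846130 * 25.3373 = 21030 W
Therefore the hydraulic power required at the pump = 21030 W.


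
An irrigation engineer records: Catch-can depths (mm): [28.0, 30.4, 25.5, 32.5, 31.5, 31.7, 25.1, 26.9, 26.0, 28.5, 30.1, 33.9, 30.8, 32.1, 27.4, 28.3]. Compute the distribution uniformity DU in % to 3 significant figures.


Approach: apply the low-quarter distribution uniformity, DU = (mean of lowest quarter of readings / overall mean)*100.
sorted lowest 4 of 16: [25.1, 25.5, 26.0, 26.9] -> mean = 25.875 mm
overall mean = 29.294 mm
DU = (25.875/29.294)*100 = 88.3 %
Therefore the distribution uniformity DU = 88.3 %.


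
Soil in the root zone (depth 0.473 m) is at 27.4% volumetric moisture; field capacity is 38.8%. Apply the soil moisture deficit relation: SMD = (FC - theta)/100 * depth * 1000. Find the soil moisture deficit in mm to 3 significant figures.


SMD = (38.8 - 27.4)/100 * 0.473 * 1000 = 53.9 mm
Therefore the soil moisture deficit = 53.9 mm.


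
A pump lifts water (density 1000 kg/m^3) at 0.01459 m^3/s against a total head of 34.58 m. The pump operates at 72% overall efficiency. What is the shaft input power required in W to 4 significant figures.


Approach: apply hydraulic power then efficiency conversion, P = rho*g*Q*H; P_in = P/eta.
Step 1 — hydraulic power (P = rho*g*Q*H):
  P = 1000 * 9.81 * 0.01459 * 34.58 = 4949.36 W
Step 2 — input power: P_in = P/eta = 4949.36 / 0.72 = 6874 W
Therefore the shaft input power required = 6874 W.


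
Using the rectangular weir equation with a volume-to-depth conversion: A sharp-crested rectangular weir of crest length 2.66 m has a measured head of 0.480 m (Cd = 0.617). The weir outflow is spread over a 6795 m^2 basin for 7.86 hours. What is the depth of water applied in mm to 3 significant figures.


Approach: apply the rectangular weir equation with a volume-to-depth conversion, Q = (2/3)*Cd*L*sqrt(2g)*H^1.5; d = Q*t/A * 1000.
Step 1 — weir discharge:
  Q = (2/3)*0.617*2.66*sqrt(2*9.81)*0.480^1.5 = 1.6117 m^3/s
Step 2 — volume: V = 1.6117 * 7.86*3600 = 45605 m^3
Step 3 — depth: d = V/A * 1000 = 45605/6795 * 1000 = 6710 mm
Therefore the depth of water applied = 6710 mm.


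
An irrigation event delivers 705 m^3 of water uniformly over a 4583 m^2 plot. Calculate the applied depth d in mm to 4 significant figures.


Approach: apply depth from volume over area, d = (V/A)*1000.
d = (705 / 4583) * 1000 = 153.8 mm
Therefore the applied depth d = 153.8 mm.


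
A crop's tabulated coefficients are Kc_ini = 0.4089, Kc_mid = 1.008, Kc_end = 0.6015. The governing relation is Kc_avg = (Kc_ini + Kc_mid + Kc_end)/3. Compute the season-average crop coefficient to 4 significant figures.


Kc_avg = (0.4089 + 1.008 + 0.6015)/3 = 0.6728
Therefore the season-average crop coefficient = 0.6728.


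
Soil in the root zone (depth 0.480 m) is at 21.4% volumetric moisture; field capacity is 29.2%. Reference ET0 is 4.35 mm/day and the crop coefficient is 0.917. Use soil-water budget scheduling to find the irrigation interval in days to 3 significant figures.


Approach: apply soil-water budget scheduling, SMD = (FC-theta)/100*depth*1000; ETc = ET0*Kc; interval = SMD/ETc.
Step 1 — soil moisture deficit:
  SMD = (29.2 - 21.4)/100 * 0.480 * 1000 = 37.440 mm
Step 2 — daily crop ET (ETc = ET0*Kc):
  ETc = 4.35 * 0.917 = 3.9889 mm/day
Step 3 — irrigation interval (SMD/ETc):
  interval = 37.440 / 3.9889 = 9.39 days
Therefore the irrigation interval = 9.39 days.


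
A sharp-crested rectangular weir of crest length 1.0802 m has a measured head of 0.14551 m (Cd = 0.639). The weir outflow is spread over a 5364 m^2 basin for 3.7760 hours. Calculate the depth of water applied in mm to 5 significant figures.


Approach: apply the rectangular weir equation with a volume-to-depth conversion, Q = (2/3)*Cd*L*sqrt(2g)*H^1.5; d = Q*t/A * 1000.
Step 1 — weir discharge:
  Q = (2/3)*0.639*1.0802*sqrt(2*9.81)*0.14551^1.5 = 0.1131364 m^3/s
Step 2 — volume: V = 0.1131364 * 3.7760*3600 = 1537.932 m^3
Step 3 — depth: d = V/A * 1000 = 1537.932/5364 * 1000 = 286.71 mm
Therefore the depth of water applied = 286.71 mm.


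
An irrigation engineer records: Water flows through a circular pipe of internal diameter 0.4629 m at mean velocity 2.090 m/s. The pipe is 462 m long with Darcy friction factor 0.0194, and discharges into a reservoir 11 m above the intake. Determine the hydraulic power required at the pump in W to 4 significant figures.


Approach: apply continuity + Darcy-Weisbach + hydraulic power, Q = A*v; hf = f*(L/D)*(v^2/(2g)); H = static + hf; P = rho*g*Q*H.
Step 1 — flow rate (continuity, Q = A*v):
  A = pi*(0.4629/2)^2 = 0.168292 m^2
  Q = 0.168292 * 2.090 = 0.351731 m^3/s
Step 2 — friction head loss (Darcy-Weisbach):
  hf = 0.0194 * (462/0.4629) * (2.090^2 / (2*9.81))
  hf = 4.31072 m
Step 3 — total head: H = 11 + 4.31072 = 15.3107 m
Step 4 — hydraulic power (P = rho*g*Q*H):
  P = 1000 * 9.81 * 0.351731 * 15.3107 = 52830 W
Therefore the hydraulic power required at the pump = 52830 W.


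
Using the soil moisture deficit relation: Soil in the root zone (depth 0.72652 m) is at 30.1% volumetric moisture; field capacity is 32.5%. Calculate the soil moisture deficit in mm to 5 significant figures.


Approach: apply the soil moisture deficit relation, SMD = (FC - theta)/100 * depth * 1000.
SMD = (32.5 - 30.1)/100 * 0.72652 * 1000 = 17.436 mm
Therefore the soil moisture deficit = 17.436 mm.


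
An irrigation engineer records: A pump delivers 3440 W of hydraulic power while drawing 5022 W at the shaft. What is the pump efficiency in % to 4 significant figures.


Approach: apply the efficiency ratio, eta = (P_out/P_in)*100.
eta = (3440 / 5022) * 100 = 68.50 %
Therefore the pump efficiency = 68.50 %.


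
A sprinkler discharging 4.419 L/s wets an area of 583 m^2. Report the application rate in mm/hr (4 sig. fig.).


Approach: apply the application rate relation, rate = (Q/A)*3600.
rate = (4.419 / 583) * 3600 = 27.29 mm/hr
Therefore the application rate = 27.29 mm/hr.


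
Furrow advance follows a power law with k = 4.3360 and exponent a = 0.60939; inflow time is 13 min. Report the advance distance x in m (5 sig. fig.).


Approach: apply the power-law advance function, x = k*t^a.
x = 4.3360 * 13^0.60939 = 20.697 m
Therefore the advance distance x = 20.697 m.


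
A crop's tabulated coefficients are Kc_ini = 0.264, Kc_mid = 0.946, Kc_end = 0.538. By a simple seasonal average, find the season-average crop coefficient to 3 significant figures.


Approach: apply a simple seasonal average, Kc_avg = (Kc_ini + Kc_mid + Kc_end)/3.
Kc_avg = (0.264 + 0.946 + 0.538)/3 = 0.583
Therefore the season-average crop coefficient = 0.583.


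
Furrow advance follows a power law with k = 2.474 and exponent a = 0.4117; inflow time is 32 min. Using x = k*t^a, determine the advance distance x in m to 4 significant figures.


x = 2.474 * 32^0.4117 = 10.31 m
Therefore the advance distance x = 10.31 m.


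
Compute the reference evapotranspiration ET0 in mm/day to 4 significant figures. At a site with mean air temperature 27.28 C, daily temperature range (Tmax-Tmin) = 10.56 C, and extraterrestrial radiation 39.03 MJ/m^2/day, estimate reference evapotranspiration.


Approach: apply the Hargreaves-Samani method, ET0 = 0.0023*(Tmean+17.8)*sqrt(Tmax-Tmin)*0.408*Ra.
ET0 = 0.0023*(27.28+17.8)*sqrt(10.56)*0.408*39.03 = 5.365 mm/day
Therefore the reference evapotranspiration ET0 = 5.365 mm/day.


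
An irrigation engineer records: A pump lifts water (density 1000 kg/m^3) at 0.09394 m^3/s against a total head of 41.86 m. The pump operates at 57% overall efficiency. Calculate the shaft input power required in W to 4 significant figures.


Approach: apply hydraulic power then efficiency conversion, P = rho*g*Q*H; P_in = P/eta.
Step 1 — hydraulic power (P = rho*g*Q*H):
  P = 1000 * 9.81 * 0.09394 * 41.86 = 38576.1 W
Step 2 — input power: P_in = P/eta = 38576.1 / 0.57 = 67680 W
Therefore the shaft input power required = 67680 W.


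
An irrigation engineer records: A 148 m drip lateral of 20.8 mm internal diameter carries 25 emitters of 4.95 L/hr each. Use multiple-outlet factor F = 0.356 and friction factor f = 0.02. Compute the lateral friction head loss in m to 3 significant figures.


Approach: apply Darcy-Weisbach with the multiple-outlet F-factor, Q = n*q/(3600*1000) m^3/s; v = Q/A; hf = F*f*(L/D)*(v^2/(2g)).
Q = 25*4.95/(3600*1000) = 3.4375e-05 m^3/s
A = pi*(20.8e-3/2)^2 = 3.3979e-04 m^2, so v = Q/A = 0.10116 m/s
hf = 0.356*0.02*(148/0.0208)*(0.10116^2/(2*9.81)) = 0.0264 m
Therefore the lateral friction head loss = 0.0264 m.


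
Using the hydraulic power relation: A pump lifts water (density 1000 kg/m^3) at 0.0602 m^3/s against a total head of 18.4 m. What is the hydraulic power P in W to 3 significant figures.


Approach: apply the hydraulic power relation, P = rho*g*Q*H.
P = 1000 * 9.81 * 0.0602 * 18.4 = 10900 W
Therefore the hydraulic power P = 10900 W.


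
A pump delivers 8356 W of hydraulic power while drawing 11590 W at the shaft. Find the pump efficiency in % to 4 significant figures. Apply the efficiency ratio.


Approach: apply the efficiency ratio, eta = (P_out/P_in)*100.
eta = (8356 / 11590) * 100 = 72.10 %
Therefore the pump efficiency = 72.10 %.


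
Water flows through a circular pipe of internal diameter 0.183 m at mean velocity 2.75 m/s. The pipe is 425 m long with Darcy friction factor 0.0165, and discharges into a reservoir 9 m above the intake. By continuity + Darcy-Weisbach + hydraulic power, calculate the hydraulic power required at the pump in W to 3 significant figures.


Approach: apply continuity + Darcy-Weisbach + hydraulic power, Q = A*v; hf = f*(L/D)*(v^2/(2g)); H = static + hf; P = rho*g*Q*H.
Step 1 — flow rate (continuity, Q = A*v):
  A = pi*(0.183/2)^2 = 0.026302 m^2
  Q = 0.026302 * 2.75 = 0.072331 m^3/s
Step 2 — friction head loss (Darcy-Weisbach):
  hf = 0.0165 * (425/0.183) * (2.75^2 / (2*9.81))
  hf = 14.770 m
Step 3 — total head: H = 9 + 14.770 = 23.770 m
Step 4 — hydraulic power (P = rho*g*Q*H):
  P = 1000 * 9.81 * 0.072331 * 23.770 = 16900 W
Therefore the hydraulic power required at the pump = 16900 W.


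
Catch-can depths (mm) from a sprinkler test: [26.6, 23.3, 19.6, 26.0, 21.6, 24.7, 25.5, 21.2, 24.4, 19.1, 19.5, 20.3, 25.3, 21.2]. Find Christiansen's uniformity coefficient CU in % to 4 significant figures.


Approach: apply Christiansen's uniformity coefficient, CU = (1 - mean_abs_deviation/mean)*100.
mean = 22.7357 mm
mean |d_i - mean| = 2.37857 mm
CU = (1 - 2.37857/22.7357)*100 = 89.54 %
Therefore Christiansen's uniformity coefficient CU = 89.54 %.


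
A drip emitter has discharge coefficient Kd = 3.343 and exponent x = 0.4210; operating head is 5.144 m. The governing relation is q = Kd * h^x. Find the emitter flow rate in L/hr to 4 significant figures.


q = 3.343 * 5.144^0.4210 = 6.662 L/hr
Therefore the emitter flow rate = 6.662 L/hr.


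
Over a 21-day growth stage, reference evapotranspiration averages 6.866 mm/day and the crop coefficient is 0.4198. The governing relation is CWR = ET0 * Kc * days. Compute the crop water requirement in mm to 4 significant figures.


CWR = 6.866 * 0.4198 * 21 = 60.53 mm
Therefore the crop water requirement = 60.53 mm.


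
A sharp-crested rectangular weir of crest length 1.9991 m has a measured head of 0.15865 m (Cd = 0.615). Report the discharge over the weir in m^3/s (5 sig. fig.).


Approach: apply the rectangular weir equation, Q = (2/3)*Cd*L*sqrt(2g)*H^1.5.
Q = (2/3)*0.615*1.9991*sqrt(2*9.81)*0.15865^1.5 = 0.22942 m^3/s
Therefore the discharge over the weir = 0.22942 m^3/s.


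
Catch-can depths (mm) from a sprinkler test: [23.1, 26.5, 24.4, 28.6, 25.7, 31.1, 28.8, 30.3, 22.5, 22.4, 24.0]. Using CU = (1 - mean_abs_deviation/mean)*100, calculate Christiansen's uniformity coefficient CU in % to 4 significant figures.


mean = 26.1273 mm
mean |d_i - mean| = 2.66612 mm
CU = (1 - 2.66612/26.1273)*100 = 89.80 %
Therefore Christiansen's uniformity coefficient CU = 89.80 %.


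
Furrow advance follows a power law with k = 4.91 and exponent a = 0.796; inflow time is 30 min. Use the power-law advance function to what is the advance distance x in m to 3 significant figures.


Approach: apply the power-law advance function, x = k*t^a.
x = 4.91 * 30^0.796 = 73.6 m
Therefore the advance distance x = 73.6 m.


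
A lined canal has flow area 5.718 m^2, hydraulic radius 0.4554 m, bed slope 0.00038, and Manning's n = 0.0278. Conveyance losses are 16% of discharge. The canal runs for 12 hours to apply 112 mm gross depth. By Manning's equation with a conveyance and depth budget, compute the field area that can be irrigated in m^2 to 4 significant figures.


Approach: apply Manning's equation with a conveyance and depth budget, Q = (1/n)*A*R^(2/3)*S^(1/2); Q_field = Q*(1-loss); Area = Q_field*t/(d/1000).
Step 1 — canal discharge (Manning's equation):
  Q = (1/0.0278) * 5.718 * 0.4554^(2/3) * 0.00038^(1/2) = 2.37330 m^3/s
Step 2 — delivered flow: Q_field = 2.37330*(1 - 16/100) = 1.99357 m^3/s
Step 3 — volume delivered: V = 1.99357 * 12*3600 = 86122.4 m^3
Step 4 — area served: A = V / (depth/1000) = 86122.4 / 0.112 = 769000 m^2
Therefore the field area that can be irrigated = 769000 m^2.


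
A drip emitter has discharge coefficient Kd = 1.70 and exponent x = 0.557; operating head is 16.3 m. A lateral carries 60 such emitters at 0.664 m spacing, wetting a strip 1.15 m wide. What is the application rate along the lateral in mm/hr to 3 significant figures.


Approach: apply the emitter equation with a lateral mass balance, q = Kd*h^x; Q = n*q; rate = Q/(n*spacing*width).
Step 1 — single emitter flow (q = Kd*h^x):
  q = 1.70 * 16.3^0.557 = 8.0471 L/hr
Step 2 — total lateral flow: Q = 60 * 8.0471 = 482.82 L/hr
Step 3 — wetted area: A = 60 * 0.664 * 1.15 = 45.816 m^2
Step 4 — application rate: Q/A = 482.82/45.816 = 10.5 mm/hr
Therefore the application rate along the lateral = 10.5 mm/hr.


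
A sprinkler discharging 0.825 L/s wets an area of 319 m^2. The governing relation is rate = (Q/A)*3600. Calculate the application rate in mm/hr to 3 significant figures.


rate = (0.825 / 319) * 3600 = 9.31 mm/hr
Therefore the application rate = 9.31 mm/hr.


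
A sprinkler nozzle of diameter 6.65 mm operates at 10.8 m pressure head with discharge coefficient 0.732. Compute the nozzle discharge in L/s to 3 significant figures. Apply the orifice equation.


Approach: apply the orifice equation, Q = Cd*A*sqrt(2*g*h), A = pi*(d/2)^2.
A = pi*(6.65e-3/2)^2 = 3.4732e-05 m^2
Q = 0.732 * 3.4732e-05 * sqrt(2*9.81*10.8) * 1000 = 0.370 L/s
Therefore the nozzle discharge = 0.370 L/s.


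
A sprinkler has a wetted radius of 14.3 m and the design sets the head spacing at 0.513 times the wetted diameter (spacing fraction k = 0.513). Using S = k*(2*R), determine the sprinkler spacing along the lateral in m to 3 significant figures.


S = 0.513 * (2 * 14.3) = 14.7 m
Therefore the sprinkler spacing along the lateral = 14.7 m.


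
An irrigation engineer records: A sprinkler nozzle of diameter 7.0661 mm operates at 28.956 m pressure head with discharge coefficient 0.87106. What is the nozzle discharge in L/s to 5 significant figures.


Approach: apply the orifice equation, Q = Cd*A*sqrt(2*g*h), A = pi*(d/2)^2.
A = pi*(7.0661e-3/2)^2 = 3.921475e-05 m^2
Q = 0.87106 * 3.921475e-05 * sqrt(2*9.81*28.956) * 1000 = 0.81417 L/s
Therefore the nozzle discharge = 0.81417 L/s.


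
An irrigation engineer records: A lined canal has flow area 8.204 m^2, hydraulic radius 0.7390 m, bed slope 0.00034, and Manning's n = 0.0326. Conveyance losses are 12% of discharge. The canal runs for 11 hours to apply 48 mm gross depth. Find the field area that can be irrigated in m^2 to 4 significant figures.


Approach: apply Manning's equation with a conveyance and depth budget, Q = (1/n)*A*R^(2/3)*S^(1/2); Q_field = Q*(1-loss); Area = Q_field*t/(d/1000).
Step 1 — canal discharge (Manning's equation):
  Q = (1/0.0326) * 8.204 * 0.7390^(2/3) * 0.00034^(1/2) = 3.79295 m^3/s
Step 2 — delivered flow: Q_field = 3.79295*(1 - 12/100) = 3.33780 m^3/s
Step 3 — volume delivered: V = 3.33780 * 11*3600 = 132177 m^3
Step 4 — area served: A = V / (depth/1000) = 132177 / 0.048 = 2754000 m^2
Therefore the field area that can be irrigated = 2754000 m^2.


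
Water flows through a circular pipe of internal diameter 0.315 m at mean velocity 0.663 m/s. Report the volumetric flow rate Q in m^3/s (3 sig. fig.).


Approach: apply the continuity equation for pipe flow, Q = A * v with A = pi*(D/2)^2.
A = pi*(0.315/2)^2 = 0.077931 m^2
Q = 0.077931 * 0.663 = 0.0517 m^3/s
Therefore the volumetric flow rate Q = 0.0517 m^3/s.


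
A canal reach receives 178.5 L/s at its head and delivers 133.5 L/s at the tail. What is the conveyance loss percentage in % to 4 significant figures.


Approach: apply the conveyance loss ratio, loss% = ((Q_head - Q_tail)/Q_head)*100.
loss = ((178.5 - 133.5)/178.5)*100 = 25.21 %
Therefore the conveyance loss percentage = 25.21 %.


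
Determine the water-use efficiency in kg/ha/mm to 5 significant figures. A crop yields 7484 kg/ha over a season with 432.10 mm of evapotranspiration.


Approach: apply the water-use efficiency ratio, WUE = yield/ET.
WUE = 7484 / 432.10 = 17.320 kg/ha/mm
Therefore the water-use efficiency = 17.320 kg/ha/mm.


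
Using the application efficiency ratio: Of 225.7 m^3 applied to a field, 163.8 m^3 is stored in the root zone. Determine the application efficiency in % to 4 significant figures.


Approach: apply the application efficiency ratio, Ea = (stored/applied)*100.
Ea = (163.8/225.7)*100 = 72.57 %
Therefore the application efficiency = 72.57 %.


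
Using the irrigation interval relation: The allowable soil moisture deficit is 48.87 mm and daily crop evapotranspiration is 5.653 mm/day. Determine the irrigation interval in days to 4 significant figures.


Approach: apply the irrigation interval relation, interval = SMD / ETc.
interval = 48.87 / 5.653 = 8.645 days
Therefore the irrigation interval = 8.645 days.


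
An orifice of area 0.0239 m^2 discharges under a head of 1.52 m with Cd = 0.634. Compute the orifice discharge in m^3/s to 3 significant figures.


Approach: apply the orifice equation, Q = Cd*A*sqrt(2*g*h).
Q = 0.634 * 0.0239 * sqrt(2*9.81*1.52) = 0.0827 m^3/s
Therefore the orifice discharge = 0.0827 m^3/s.


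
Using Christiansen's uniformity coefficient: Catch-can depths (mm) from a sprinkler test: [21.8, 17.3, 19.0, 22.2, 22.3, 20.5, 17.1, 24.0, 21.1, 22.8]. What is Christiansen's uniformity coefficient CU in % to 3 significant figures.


Approach: apply Christiansen's uniformity coefficient, CU = (1 - mean_abs_deviation/mean)*100.
mean = 20.810 mm
mean |d_i - mean| = 1.8680 mm
CU = (1 - 1.8680/20.810)*100 = 91.0 %
Therefore Christiansen's uniformity coefficient CU = 91.0 %.


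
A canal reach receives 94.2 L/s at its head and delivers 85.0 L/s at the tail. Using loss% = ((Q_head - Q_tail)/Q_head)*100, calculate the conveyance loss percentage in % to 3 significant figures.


loss = ((94.2 - 85.0)/94.2)*100 = 9.77 %
Therefore the conveyance loss percentage = 9.77 %.


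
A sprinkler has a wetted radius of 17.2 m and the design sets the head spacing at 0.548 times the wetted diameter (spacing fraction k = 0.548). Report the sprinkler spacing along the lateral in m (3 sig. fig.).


Approach: apply the sprinkler spacing rule (spacing as a fraction of wetted diameter), S = k*(2*R).
S = 0.548 * (2 * 17.2) = 18.9 m
Therefore the sprinkler spacing along the lateral = 18.9 m.


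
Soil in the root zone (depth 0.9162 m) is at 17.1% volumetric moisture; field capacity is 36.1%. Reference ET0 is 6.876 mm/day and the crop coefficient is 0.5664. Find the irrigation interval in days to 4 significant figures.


Approach: apply soil-water budget scheduling, SMD = (FC-theta)/100*depth*1000; ETc = ET0*Kc; interval = SMD/ETc.
Step 1 — soil moisture deficit:
  SMD = (36.1 - 17.1)/100 * 0.9162 * 1000 = 174.078 mm
Step 2 — daily crop ET (ETc = ET0*Kc):
  ETc = 6.876 * 0.5664 = 3.89457 mm/day
Step 3 — irrigation interval (SMD/ETc):
  interval = 174.078 / 3.89457 = 44.70 days
Therefore the irrigation interval = 44.70 days.


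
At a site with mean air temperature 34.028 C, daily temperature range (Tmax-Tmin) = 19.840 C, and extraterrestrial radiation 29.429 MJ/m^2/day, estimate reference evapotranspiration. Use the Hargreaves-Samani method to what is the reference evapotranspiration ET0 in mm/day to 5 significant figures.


Approach: apply the Hargreaves-Samani method, ET0 = 0.0023*(Tmean+17.8)*sqrt(Tmax-Tmin)*0.408*Ra.
ET0 = 0.0023*(34.028+17.8)*sqrt(19.840)*0.408*29.429 = 6.3753 mm/day
Therefore the reference evapotranspiration ET0 = 6.3753 mm/day.


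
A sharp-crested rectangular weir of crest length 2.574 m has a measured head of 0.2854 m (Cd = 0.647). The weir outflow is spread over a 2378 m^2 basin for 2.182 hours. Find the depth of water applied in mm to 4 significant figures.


Approach: apply the rectangular weir equation with a volume-to-depth conversion, Q = (2/3)*Cd*L*sqrt(2g)*H^1.5; d = Q*t/A * 1000.
Step 1 — weir discharge:
  Q = (2/3)*0.647*2.574*sqrt(2*9.81)*0.2854^1.5 = 0.749811 m^3/s
Step 2 — volume: V = 0.749811 * 2.182*3600 = 5889.92 m^3
Step 3 — depth: d = V/A * 1000 = 5889.92/2378 * 1000 = 2477 mm
Therefore the depth of water applied = 2477 mm.


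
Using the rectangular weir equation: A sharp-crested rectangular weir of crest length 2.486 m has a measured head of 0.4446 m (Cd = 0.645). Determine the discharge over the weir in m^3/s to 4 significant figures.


Approach: apply the rectangular weir equation, Q = (2/3)*Cd*L*sqrt(2g)*H^1.5.
Q = (2/3)*0.645*2.486*sqrt(2*9.81)*0.4446^1.5 = 1.404 m^3/s
Therefore the discharge over the weir = 1.404 m^3/s.


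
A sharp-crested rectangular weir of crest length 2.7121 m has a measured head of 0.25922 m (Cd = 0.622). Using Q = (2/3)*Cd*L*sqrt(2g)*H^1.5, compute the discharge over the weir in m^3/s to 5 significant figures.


Q = (2/3)*0.622*2.7121*sqrt(2*9.81)*0.25922^1.5 = 0.65744 m^3/s
Therefore the discharge over the weir = 0.65744 m^3/s.


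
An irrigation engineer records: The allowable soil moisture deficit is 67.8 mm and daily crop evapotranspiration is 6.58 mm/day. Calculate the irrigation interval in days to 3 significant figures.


Approach: apply the irrigation interval relation, interval = SMD / ETc.
interval = 67.8 / 6.58 = 10.3 days
Therefore the irrigation interval = 10.3 days.


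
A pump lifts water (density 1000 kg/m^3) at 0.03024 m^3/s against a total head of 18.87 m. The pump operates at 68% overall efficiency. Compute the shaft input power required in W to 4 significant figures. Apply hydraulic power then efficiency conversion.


Approach: apply hydraulic power then efficiency conversion, P = rho*g*Q*H; P_in = P/eta.
Step 1 — hydraulic power (P = rho*g*Q*H):
  P = 1000 * 9.81 * 0.03024 * 18.87 = 5597.87 W
Step 2 — input power: P_in = P/eta = 5597.87 / 0.68 = 8232 W
Therefore the shaft input power required = 8232 W.


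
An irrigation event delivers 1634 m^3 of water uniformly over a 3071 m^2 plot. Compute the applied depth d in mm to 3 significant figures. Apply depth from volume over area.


Approach: apply depth from volume over area, d = (V/A)*1000.
d = (1634 / 3071) * 1000 = 532 mm
Therefore the applied depth d = 532 mm.


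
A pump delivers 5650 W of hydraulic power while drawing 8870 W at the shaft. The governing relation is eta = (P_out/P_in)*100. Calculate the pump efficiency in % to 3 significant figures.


eta = (5650 / 8870) * 100 = 63.7 %
Therefore the pump efficiency = 63.7 %.


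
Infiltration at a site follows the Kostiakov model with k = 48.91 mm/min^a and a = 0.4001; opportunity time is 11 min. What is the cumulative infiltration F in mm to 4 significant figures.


Approach: apply the Kostiakov infiltration equation, F = k*t^a.
F = 48.91 * 11^0.4001 = 127.7 mm
Therefore the cumulative infiltration F = 127.7 mm.


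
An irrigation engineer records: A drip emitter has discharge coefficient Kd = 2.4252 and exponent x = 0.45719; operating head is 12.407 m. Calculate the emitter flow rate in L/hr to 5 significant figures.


Approach: apply the emitter characteristic equation, q = Kd * h^x.
q = 2.4252 * 12.407^0.45719 = 7.6694 L/hr
Therefore the emitter flow rate = 7.6694 L/hr.


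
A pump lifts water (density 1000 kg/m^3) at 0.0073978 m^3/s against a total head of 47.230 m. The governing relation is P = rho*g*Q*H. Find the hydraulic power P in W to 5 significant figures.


P = 1000 * 9.81 * 0.0073978 * 47.230 = 3427.6 W
Therefore the hydraulic power P = 3427.6 W.


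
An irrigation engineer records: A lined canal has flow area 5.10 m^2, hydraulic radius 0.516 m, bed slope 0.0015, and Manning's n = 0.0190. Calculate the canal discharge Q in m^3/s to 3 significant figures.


Approach: apply Manning's equation, Q = (1/n)*A*R^(2/3)*S^(1/2).
Q = (1/0.0190) * 5.10 * 0.516^(2/3) * 0.0015^(1/2) = 6.69 m^3/s
Therefore the canal discharge Q = 6.69 m^3/s.


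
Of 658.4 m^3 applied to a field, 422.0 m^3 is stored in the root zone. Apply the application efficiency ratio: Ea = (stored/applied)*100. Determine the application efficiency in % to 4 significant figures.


Ea = (422.0/658.4)*100 = 64.09 %
Therefore the application efficiency = 64.09 %.


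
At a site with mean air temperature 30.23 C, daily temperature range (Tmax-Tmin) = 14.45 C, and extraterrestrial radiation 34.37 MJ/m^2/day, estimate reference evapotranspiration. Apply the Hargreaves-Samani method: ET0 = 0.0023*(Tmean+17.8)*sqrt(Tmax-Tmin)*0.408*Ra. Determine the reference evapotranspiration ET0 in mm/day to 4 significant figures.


ET0 = 0.0023*(30.23+17.8)*sqrt(14.45)*0.408*34.37 = 5.889 mm/day
Therefore the reference evapotranspiration ET0 = 5.889 mm/day.


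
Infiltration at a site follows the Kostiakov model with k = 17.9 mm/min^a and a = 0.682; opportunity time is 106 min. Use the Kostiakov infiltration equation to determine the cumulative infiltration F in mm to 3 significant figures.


Approach: apply the Kostiakov infiltration equation, F = k*t^a.
F = 17.9 * 106^0.682 = 431 mm
Therefore the cumulative infiltration F = 431 mm.


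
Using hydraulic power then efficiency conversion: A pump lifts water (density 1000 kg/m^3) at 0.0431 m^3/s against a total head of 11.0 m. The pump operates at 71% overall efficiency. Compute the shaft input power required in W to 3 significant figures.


Approach: apply hydraulic power then efficiency conversion, P = rho*g*Q*H; P_in = P/eta.
Step 1 — hydraulic power (P = rho*g*Q*H):
  P = 1000 * 9.81 * 0.0431 * 11.0 = 4650.9 W
Step 2 — input power: P_in = P/eta = 4650.9 / 0.71 = 6550 W
Therefore the shaft input power required = 6550 W.


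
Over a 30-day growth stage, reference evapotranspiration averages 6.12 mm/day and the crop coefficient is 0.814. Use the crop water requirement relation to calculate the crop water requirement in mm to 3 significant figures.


Approach: apply the crop water requirement relation, CWR = ET0 * Kc * days.
CWR = 6.12 * 0.814 * 30 = 149 mm
Therefore the crop water requirement = 149 mm.


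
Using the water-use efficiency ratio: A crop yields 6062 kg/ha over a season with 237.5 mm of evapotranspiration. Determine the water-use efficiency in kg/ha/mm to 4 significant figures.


Approach: apply the water-use efficiency ratio, WUE = yield/ET.
WUE = 6062 / 237.5 = 25.52 kg/ha/mm
Therefore the water-use efficiency = 25.52 kg/ha/mm.


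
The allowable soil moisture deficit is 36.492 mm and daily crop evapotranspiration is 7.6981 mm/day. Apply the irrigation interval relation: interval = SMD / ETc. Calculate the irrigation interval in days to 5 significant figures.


interval = 36.492 / 7.6981 = 4.7404 days
Therefore the irrigation interval = 4.7404 days.


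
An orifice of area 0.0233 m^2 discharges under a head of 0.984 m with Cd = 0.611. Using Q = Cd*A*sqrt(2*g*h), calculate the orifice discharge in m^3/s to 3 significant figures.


Q = 0.611 * 0.0233 * sqrt(2*9.81*0.984) = 0.0626 m^3/s
Therefore the orifice discharge = 0.0626 m^3/s.


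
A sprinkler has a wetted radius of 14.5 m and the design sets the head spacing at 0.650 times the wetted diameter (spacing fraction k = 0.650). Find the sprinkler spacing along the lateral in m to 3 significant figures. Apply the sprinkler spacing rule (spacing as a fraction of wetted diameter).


Approach: apply the sprinkler spacing rule (spacing as a fraction of wetted diameter), S = k*(2*R).
S = 0.650 * (2 * 14.5) = 18.9 m
Therefore the sprinkler spacing along the lateral = 18.9 m.


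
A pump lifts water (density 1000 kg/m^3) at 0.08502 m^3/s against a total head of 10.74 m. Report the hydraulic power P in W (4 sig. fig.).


Approach: apply the hydraulic power relation, P = rho*g*Q*H.
P = 1000 * 9.81 * 0.08502 * 10.74 = 8958 W
Therefore the hydraulic power P = 8958 W.


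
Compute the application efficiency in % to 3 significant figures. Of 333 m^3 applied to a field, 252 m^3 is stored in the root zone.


Approach: apply the application efficiency ratio, Ea = (stored/applied)*100.
Ea = (252/333)*100 = 75.7 %
Therefore the application efficiency = 75.7 %.


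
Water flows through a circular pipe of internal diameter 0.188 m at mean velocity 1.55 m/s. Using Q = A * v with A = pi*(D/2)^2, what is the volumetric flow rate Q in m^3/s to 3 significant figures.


A = pi*(0.188/2)^2 = 0.027759 m^2
Q = 0.027759 * 1.55 = 0.0430 m^3/s
Therefore the volumetric flow rate Q = 0.0430 m^3/s.


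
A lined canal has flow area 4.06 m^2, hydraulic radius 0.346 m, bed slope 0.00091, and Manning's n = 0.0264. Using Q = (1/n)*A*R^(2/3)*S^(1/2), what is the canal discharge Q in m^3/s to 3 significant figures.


Q = (1/0.0264) * 4.06 * 0.346^(2/3) * 0.00091^(1/2) = 2.29 m^3/s
Therefore the canal discharge Q = 2.29 m^3/s.


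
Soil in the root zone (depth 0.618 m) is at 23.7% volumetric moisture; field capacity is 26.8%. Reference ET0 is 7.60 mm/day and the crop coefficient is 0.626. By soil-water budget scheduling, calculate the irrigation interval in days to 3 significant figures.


Approach: apply soil-water budget scheduling, SMD = (FC-theta)/100*depth*1000; ETc = ET0*Kc; interval = SMD/ETc.
Step 1 — soil moisture deficit:
  SMD = (26.8 - 23.7)/100 * 0.618 * 1000 = 19.158 mm
Step 2 — daily crop ET (ETc = ET0*Kc):
  ETc = 7.60 * 0.626 = 4.7576 mm/day
Step 3 — irrigation interval (SMD/ETc):
  interval = 19.158 / 4.7576 = 4.03 days
Therefore the irrigation interval = 4.03 days.


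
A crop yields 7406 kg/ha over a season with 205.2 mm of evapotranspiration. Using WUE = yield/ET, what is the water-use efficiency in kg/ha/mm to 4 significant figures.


WUE = 7406 / 205.2 = 36.09 kg/ha/mm
Therefore the water-use efficiency = 36.09 kg/ha/mm.


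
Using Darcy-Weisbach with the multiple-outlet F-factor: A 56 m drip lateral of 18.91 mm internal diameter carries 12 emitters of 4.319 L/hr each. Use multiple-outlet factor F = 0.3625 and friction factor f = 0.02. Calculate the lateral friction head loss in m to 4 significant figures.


Approach: apply Darcy-Weisbach with the multiple-outlet F-factor, Q = n*q/(3600*1000) m^3/s; v = Q/A; hf = F*f*(L/D)*(v^2/(2g)).
Q = 12*4.319/(3600*1000) = 1.43967e-05 m^3/s
A = pi*(18.91e-3/2)^2 = 2.80849e-04 m^2, so v = Q/A = 0.0512612 m/s
hf = 0.3625*0.02*(56/0.01891)*(0.0512612^2/(2*9.81)) = 0.002876 m
Therefore the lateral friction head loss = 0.002876 m.


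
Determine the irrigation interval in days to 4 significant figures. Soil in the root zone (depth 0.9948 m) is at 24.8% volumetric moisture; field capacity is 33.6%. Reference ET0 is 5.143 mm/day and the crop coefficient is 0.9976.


Approach: apply soil-water budget scheduling, SMD = (FC-theta)/100*depth*1000; ETc = ET0*Kc; interval = SMD/ETc.
Step 1 — soil moisture deficit:
  SMD = (33.6 - 24.8)/100 * 0.9948 * 1000 = 87.5424 mm
Step 2 — daily crop ET (ETc = ET0*Kc):
  ETc = 5.143 * 0.9976 = 5.13066 mm/day
Step 3 — irrigation interval (SMD/ETc):
  interval = 87.5424 / 5.13066 = 17.06 days
Therefore the irrigation interval = 17.06 days.


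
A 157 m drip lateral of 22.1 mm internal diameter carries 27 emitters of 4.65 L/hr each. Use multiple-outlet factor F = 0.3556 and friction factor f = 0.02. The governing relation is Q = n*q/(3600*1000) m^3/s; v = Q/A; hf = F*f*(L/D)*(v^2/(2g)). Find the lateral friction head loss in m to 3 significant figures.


Q = 27*4.65/(3600*1000) = 3.4875e-05 m^3/s
A = pi*(22.1e-3/2)^2 = 3.8360e-04 m^2, so v = Q/A = 0.090916 m/s
hf = 0.3556*0.02*(157/0.0221)*(0.090916^2/(2*9.81)) = 0.0213 m
Therefore the lateral friction head loss = 0.0213 m.


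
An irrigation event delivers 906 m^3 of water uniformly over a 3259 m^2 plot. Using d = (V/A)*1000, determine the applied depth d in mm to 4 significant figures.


d = (906 / 3259) * 1000 = 278.0 mm
Therefore the applied depth d = 278.0 mm.


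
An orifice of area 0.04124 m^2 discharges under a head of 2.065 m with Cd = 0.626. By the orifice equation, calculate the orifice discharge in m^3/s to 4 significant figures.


Approach: apply the orifice equation, Q = Cd*A*sqrt(2*g*h).
Q = 0.626 * 0.04124 * sqrt(2*9.81*2.065) = 0.1643 m^3/s
Therefore the orifice discharge = 0.1643 m^3/s.


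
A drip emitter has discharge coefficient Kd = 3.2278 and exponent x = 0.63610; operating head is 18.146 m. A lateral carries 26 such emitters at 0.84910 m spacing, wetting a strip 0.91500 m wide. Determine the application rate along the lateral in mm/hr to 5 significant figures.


Approach: apply the emitter equation with a lateral mass balance, q = Kd*h^x; Q = n*q; rate = Q/(n*spacing*width).
Step 1 — single emitter flow (q = Kd*h^x):
  q = 3.2278 * 18.146^0.63610 = 20.39939 L/hr
Step 2 — total lateral flow: Q = 26 * 20.39939 = 530.3841 L/hr
Step 3 — wetted area: A = 26 * 0.84910 * 0.91500 = 20.20009 m^2
Step 4 — application rate: Q/A = 530.3841/20.20009 = 26.257 mm/hr
Therefore the application rate along the lateral = 26.257 mm/hr.


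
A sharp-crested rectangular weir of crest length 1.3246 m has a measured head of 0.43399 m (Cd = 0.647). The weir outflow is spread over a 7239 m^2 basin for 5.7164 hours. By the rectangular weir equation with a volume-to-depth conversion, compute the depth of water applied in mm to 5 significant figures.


Approach: apply the rectangular weir equation with a volume-to-depth conversion, Q = (2/3)*Cd*L*sqrt(2g)*H^1.5; d = Q*t/A * 1000.
Step 1 — weir discharge:
  Q = (2/3)*0.647*1.3246*sqrt(2*9.81)*0.43399^1.5 = 0.7235472 m^3/s
Step 2 — volume: V = 0.7235472 * 5.7164*3600 = 14889.91 m^3
Step 3 — depth: d = V/A * 1000 = 14889.91/7239 * 1000 = 2056.9 mm
Therefore the depth of water applied = 2056.9 mm.


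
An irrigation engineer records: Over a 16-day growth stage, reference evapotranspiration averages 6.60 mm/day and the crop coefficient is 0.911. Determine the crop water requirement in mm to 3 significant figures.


Approach: apply the crop water requirement relation, CWR = ET0 * Kc * days.
CWR = 6.60 * 0.911 * 16 = 96.2 mm
Therefore the crop water requirement = 96.2 mm.


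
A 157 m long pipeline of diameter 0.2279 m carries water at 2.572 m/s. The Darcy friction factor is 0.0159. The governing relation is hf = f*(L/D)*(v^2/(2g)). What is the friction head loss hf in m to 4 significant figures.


hf = 0.0159 * (157/0.2279) * (2.572^2 / (2*9.81))
hf = 3.693 m
Therefore the friction head loss hf = 3.693 m.


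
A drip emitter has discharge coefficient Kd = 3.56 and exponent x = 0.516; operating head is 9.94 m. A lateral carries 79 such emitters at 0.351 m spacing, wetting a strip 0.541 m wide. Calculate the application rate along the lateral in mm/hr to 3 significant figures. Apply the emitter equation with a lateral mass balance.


Approach: apply the emitter equation with a lateral mass balance, q = Kd*h^x; Q = n*q; rate = Q/(n*spacing*width).
Step 1 — single emitter flow (q = Kd*h^x):
  q = 3.56 * 9.94^0.516 = 11.644 L/hr
Step 2 — total lateral flow: Q = 79 * 11.644 = 919.87 L/hr
Step 3 — wetted area: A = 79 * 0.351 * 0.541 = 15.001 m^2
Step 4 — application rate: Q/A = 919.87/15.001 = 61.3 mm/hr
Therefore the application rate along the lateral = 61.3 mm/hr.


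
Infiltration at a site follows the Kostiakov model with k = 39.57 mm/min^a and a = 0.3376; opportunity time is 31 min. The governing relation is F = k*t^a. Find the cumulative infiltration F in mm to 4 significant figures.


F = 39.57 * 31^0.3376 = 126.1 mm
Therefore the cumulative infiltration F = 126.1 mm.


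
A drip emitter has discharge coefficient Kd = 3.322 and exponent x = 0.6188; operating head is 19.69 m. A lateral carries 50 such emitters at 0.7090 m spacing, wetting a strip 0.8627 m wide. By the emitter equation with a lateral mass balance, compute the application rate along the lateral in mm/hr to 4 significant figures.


Approach: apply the emitter equation with a lateral mass balance, q = Kd*h^x; Q = n*q; rate = Q/(n*spacing*width).
Step 1 — single emitter flow (q = Kd*h^x):
  q = 3.322 * 19.69^0.6188 = 21.0029 L/hr
Step 2 — total lateral flow: Q = 50 * 21.0029 = 1050.14 L/hr
Step 3 — wetted area: A = 50 * 0.7090 * 0.8627 = 30.5827 m^2
Step 4 — application rate: Q/A = 1050.14/30.5827 = 34.34 mm/hr
Therefore the application rate along the lateral = 34.34 mm/hr.


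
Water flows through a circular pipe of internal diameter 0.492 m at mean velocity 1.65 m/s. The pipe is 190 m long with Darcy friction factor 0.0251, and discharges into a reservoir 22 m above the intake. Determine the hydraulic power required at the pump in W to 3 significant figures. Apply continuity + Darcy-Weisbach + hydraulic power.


Approach: apply continuity + Darcy-Weisbach + hydraulic power, Q = A*v; hf = f*(L/D)*(v^2/(2g)); H = static + hf; P = rho*g*Q*H.
Step 1 — flow rate (continuity, Q = A*v):
  A = pi*(0.492/2)^2 = 0.19012 m^2
  Q = 0.19012 * 1.65 = 0.31369 m^3/s
Step 2 — friction head loss (Darcy-Weisbach):
  hf = 0.0251 * (190/0.492) * (1.65^2 / (2*9.81))
  hf = 1.3450 m
Step 3 — total head: H = 22 + 1.3450 = 23.345 m
Step 4 — hydraulic power (P = rho*g*Q*H):
  P = 1000 * 9.81 * 0.31369 * 23.345 = 71800 W
Therefore the hydraulic power required at the pump = 71800 W.


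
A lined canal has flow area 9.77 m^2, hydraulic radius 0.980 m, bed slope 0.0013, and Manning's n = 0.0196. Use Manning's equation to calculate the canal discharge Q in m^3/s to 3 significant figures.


Approach: apply Manning's equation, Q = (1/n)*A*R^(2/3)*S^(1/2).
Q = (1/0.0196) * 9.77 * 0.980^(2/3) * 0.0013^(1/2) = 17.7 m^3/s
Therefore the canal discharge Q = 17.7 m^3/s.


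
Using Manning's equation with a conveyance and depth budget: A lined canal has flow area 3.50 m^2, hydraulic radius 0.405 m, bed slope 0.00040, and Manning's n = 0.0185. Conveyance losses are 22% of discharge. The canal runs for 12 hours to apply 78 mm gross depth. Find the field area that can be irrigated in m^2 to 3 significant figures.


Approach: apply Manning's equation with a conveyance and depth budget, Q = (1/n)*A*R^(2/3)*S^(1/2); Q_field = Q*(1-loss); Area = Q_field*t/(d/1000).
Step 1 — canal discharge (Manning's equation):
  Q = (1/0.0185) * 3.50 * 0.405^(2/3) * 0.00040^(1/2) = 2.0712 m^3/s
Step 2 — delivered flow: Q_field = 2.0712*(1 - 22/100) = 1.6156 m^3/s
Step 3 — volume delivered: V = 1.6156 * 12*3600 = 69792 m^3
Step 4 — area served: A = V / (depth/1000) = 69792 / 0.078 = 895000 m^2
Therefore the field area that can be irrigated = 895000 m^2.
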